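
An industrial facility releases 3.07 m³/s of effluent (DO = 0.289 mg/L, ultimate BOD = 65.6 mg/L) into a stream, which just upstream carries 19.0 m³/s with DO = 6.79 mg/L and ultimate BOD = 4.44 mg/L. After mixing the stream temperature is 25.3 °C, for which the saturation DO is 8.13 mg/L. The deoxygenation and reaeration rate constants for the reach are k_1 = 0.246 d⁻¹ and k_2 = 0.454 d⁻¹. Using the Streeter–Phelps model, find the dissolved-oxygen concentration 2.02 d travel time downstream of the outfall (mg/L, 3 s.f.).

DO ≈ 4.04 mg/L

Mixed DO = (19.0×6.79 + 3.07×0.289)/(19.0+3.07) = 129.9/22.07 = 5.886 mg/L.
Mixed L₀ = (19.0×4.44 + 3.07×65.6)/(22.07) = 285.8/22.07 = 12.95 mg/L.
Initial deficit D₀ = C_s − DO₀ = 8.13 − 5.886 = 2.244 mg/L.
D(2.02) = [0.246×12.95/(0.454−0.246)](e^(−0.246×2.02) − e^(−0.454×2.02)) + 2.244 e^(−0.454×2.02)
= 15.31 × (0.6084 − 0.3997) + 2.244 × 0.3997 = 4.093 mg/L.
DO = 8.13 − 4.093 = 4.037 mg/L.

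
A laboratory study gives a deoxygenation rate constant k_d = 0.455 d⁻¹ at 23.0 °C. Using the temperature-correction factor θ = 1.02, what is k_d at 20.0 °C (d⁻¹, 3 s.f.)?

k_d ≈ 0.429 d⁻¹

k_d(T₂) = k_d(T₁) · θ^(T₂−T₁) = 0.455 × 1.02^(20.0−23.0)
= 0.455 × 1.02^-3.00 = 0.455 × 0.9423 = 0.4288 d⁻¹.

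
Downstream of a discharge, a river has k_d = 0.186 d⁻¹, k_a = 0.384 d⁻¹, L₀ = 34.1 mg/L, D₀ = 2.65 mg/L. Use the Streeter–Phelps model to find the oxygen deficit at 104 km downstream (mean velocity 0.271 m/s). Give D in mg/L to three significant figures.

D ≈ 8.68 mg/L

Travel time t = x/v = 104 km / (0.271 m/s) = 104000 m / 0.271 m/s = 383800 s = 4.442 d.
k_d L₀/(k_a−k_d) = 0.186×34.1/(0.384−0.186) = 6.343/0.1980 = 32.03 mg/L.
e^(−k_d t) = e^(−0.186×4.442) = 0.4377; e^(−k_a t) = e^(−0.384×4.442) = 0.1817.
D = 32.03 × (0.4377 − 0.1817) + 2.65 × 0.1817 = 8.203 + 0.4814 = 8.684 mg/L.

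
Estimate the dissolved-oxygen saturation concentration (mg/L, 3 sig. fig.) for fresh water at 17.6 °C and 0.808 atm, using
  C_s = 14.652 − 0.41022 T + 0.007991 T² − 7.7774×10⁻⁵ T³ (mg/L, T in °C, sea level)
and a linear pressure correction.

At sea level: C_s = 14.652 − 0.41022×17.6 + 0.007991×17.6² − 7.7774×10⁻⁵×17.6³ = 9.483 mg/L.
Pressure correction: C_s' = 9.483 × 0.808 = 7.663 mg/L.

C_s ≈ 7.66 mg/L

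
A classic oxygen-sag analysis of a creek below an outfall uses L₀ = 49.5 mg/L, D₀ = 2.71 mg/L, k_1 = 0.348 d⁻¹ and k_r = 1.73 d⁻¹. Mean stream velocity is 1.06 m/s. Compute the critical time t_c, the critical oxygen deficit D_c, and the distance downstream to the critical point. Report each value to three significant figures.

With k_r/k_1 = 4.971 and 1 − D₀(k_r−k_1)/(k_1 L₀) = 0.7826,
t_c = ln(4.971 × 0.7826) / (1.73 − 0.348) = ln(3.890) / 1.382 = 1.359/1.382 = 0.9830 d.
L(t_c) = L₀ e^(−k_1 t_c) = 49.5 × 0.7103 = 35.16 mg/L, and at the critical point k_r D_c = k_1 L, so D_c = (0.348/1.73) × 35.16 = 7.072 mg/L.
x_c = v t_c = 1.06 m/s × 0.9830 d × 86400 s/d = 90030 m ≈ 90.0 km.

t_c ≈ 0.983 d; D_c ≈ 7.07 mg/L; x_c ≈ 90.0 km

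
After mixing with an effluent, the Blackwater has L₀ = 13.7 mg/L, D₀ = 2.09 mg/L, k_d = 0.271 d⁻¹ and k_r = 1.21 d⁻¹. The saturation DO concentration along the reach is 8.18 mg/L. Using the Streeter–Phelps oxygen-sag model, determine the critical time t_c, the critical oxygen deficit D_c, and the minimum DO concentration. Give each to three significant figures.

With k_r/k_d = 4.465 and 1 − D₀(k_r−k_d)/(k_d L₀) = 0.4714,
t_c = ln(4.465 × 0.4714) / (1.21 − 0.271) = ln(2.105) / 0.9390 = 0.7442/0.9390 = 0.7926 d.
L(t_c) = L₀ e^(−k_d t_c) = 13.7 × 0.8067 = 11.05 mg/L, and at the critical point k_r D_c = k_d L, so D_c = (0.271/1.21) × 11.05 = 2.475 mg/L.
Minimum DO = C_s − D_c = 8.18 − 2.475 = 5.705 mg/L.

t_c ≈ 0.793 d; D_c ≈ 2.48 mg/L; min DO ≈ 5.70 mg/L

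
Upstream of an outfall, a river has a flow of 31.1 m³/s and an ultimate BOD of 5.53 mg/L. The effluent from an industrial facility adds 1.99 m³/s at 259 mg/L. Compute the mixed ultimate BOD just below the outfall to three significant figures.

Flow-weighted mixing: C = (Q_r C_r + Q_w C_w)/(Q_r + Q_w)
= (31.1×5.53 + 1.99×259)/(31.1 + 1.99) = 687.4/33.09 = 20.77 mg/L.

20.8 mg/L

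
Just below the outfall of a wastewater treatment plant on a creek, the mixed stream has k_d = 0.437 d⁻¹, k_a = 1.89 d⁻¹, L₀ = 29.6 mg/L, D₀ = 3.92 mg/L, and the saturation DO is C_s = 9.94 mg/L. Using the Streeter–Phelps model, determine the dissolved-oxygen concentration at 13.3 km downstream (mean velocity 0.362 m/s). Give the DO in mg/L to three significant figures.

DO ≈ 4.78 mg/L

Travel time t = x/v = 13.3 km / (0.362 m/s) = 13300 m / 0.362 m/s = 36740 s = 0.4252 d.
k_d L₀/(k_a−k_d) = 0.437×29.6/(1.89−0.437) = 12.94/1.453 = 8.902 mg/L.
e^(−k_d t) = e^(−0.437×0.4252) = 0.8304; e^(−k_a t) = e^(−1.89×0.4252) = 0.4477.
D = 8.902 × (0.8304 − 0.4477) + 3.92 × 0.4477 = 3.407 + 1.755 = 5.162 mg/L.
DO = C_s − D = 9.94 − 5.162 = 4.778 mg/L.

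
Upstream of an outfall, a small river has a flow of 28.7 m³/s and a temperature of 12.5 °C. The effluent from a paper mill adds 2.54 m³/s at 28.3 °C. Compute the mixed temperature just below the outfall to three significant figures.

Flow-weighted mixing: C = (Q_r C_r + Q_w C_w)/(Q_r + Q_w)
= (28.7×12.5 + 2.54×28.3)/(28.7 + 2.54) = 430.6/31.24 = 13.78 °C.

13.8 °C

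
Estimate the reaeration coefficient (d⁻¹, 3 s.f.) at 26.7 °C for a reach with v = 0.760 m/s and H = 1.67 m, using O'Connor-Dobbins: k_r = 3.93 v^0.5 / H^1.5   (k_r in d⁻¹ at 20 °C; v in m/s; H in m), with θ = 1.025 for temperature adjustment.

k_r(20) = 3.93 × 0.760^0.5 / 1.67^1.5 = 3.93 × 0.8718 / 2.158 = 1.588 d⁻¹.
k_r(26.7) = 1.588 × 1.025^(26.7−20) = 1.588 × 1.180 = 1.873 d⁻¹.

k_r ≈ 1.87 d⁻¹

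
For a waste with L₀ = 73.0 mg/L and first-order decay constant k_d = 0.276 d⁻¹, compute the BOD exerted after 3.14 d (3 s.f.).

y ≈ 42.3 mg/L

y_t = L₀(1 − e^(−k_d t)) = 73.0 × (1 − e^(−0.276×3.14))
= 73.0 × (1 − 0.4204) = 73.0 × 0.5796 = 42.31 mg/L.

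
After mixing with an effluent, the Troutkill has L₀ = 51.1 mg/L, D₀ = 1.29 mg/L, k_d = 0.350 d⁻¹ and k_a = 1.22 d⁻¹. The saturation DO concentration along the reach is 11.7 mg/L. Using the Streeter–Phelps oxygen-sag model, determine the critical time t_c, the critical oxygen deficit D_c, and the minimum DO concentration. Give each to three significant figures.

With k_a/k_d = 3.486 and 1 − D₀(k_a−k_d)/(k_d L₀) = 0.9372,
t_c = ln(3.486 × 0.9372) / (1.22 − 0.350) = ln(3.267) / 0.8700 = 1.184/0.8700 = 1.361 d.
D_c = (k_d/k_a) L₀ e^(−k_d t_c) = (0.350/1.22) × 51.1 × e^(−0.350×1.361) = 0.2869 × 51.1 × 0.6211 = 9.105 mg/L.
Minimum DO = C_s − D_c = 11.7 − 9.105 = 2.595 mg/L.

t_c ≈ 1.36 d; D_c ≈ 9.11 mg/L; min DO ≈ 2.59 mg/L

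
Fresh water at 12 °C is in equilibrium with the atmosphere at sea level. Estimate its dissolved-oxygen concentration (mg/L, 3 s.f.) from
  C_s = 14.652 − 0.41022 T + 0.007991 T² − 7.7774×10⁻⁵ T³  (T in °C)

C_s = 14.652 − 0.41022×12 + 0.007991×12² − 7.7774×10⁻⁵×12³ = 10.75 mg/L.

C_s ≈ 10.7 mg/L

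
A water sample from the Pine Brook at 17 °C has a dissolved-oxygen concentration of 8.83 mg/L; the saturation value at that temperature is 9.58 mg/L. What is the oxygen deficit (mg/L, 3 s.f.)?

D = C_s − C = 9.58 − 8.83 = 0.750 mg/L.

D ≈ 0.750 mg/L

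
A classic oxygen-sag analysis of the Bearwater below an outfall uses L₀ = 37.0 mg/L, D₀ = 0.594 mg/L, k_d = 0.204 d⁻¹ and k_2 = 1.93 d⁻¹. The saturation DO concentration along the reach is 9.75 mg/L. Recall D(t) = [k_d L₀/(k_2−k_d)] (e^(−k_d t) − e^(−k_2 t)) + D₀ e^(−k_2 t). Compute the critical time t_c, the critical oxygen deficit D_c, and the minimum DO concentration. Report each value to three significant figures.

t_c ≈ 1.22 d; D_c ≈ 3.05 mg/L; min DO ≈ 6.70 mg/L

At the critical point dD/dt = 0, so k_d L₀ e^(−k_d t) = k_2 D. Substituting D(t) from the Streeter–Phelps equation and solving for t gives
t_c = ln[(k_2/k_d)(1 − D₀(k_2−k_d)/(k_d L₀))] / (k_2−k_d).
Here k_2−k_d = 1.726 d⁻¹ and 1 − D₀(k_2−k_d)/(k_d L₀) = 1 − 0.594×1.726/(0.204×37.0) = 0.8642, so
t_c = ln(9.461 × 0.8642) / 1.726 = 2.101 / 1.726 = 1.217 d.
D_c = (k_d/k_2) L₀ e^(−k_d t_c) = (0.204/1.93) × 37.0 × e^(−0.204×1.217) = 0.1057 × 37.0 × 0.7801 = 3.051 mg/L.
Minimum DO = C_s − D_c = 9.75 − 3.051 = 6.699 mg/L.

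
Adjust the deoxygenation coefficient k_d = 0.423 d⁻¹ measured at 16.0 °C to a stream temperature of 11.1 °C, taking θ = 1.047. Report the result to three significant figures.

k_d(T₂) = k_d(T₁) · θ^(T₂−T₁) = 0.423 × 1.047^(11.1−16.0)
= 0.423 × 1.047^-4.90 = 0.423 × 0.7985 = 0.3378 d⁻¹.

k_d ≈ 0.338 d⁻¹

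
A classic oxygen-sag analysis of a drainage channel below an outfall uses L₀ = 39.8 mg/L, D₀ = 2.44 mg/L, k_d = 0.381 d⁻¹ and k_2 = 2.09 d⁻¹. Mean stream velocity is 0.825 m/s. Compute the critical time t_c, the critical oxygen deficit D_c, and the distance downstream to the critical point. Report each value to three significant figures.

At the critical point dD/dt = 0, so k_d L₀ e^(−k_d t) = k_2 D. Substituting D(t) from the Streeter–Phelps equation and solving for t gives
t_c = ln[(k_2/k_d)(1 − D₀(k_2−k_d)/(k_d L₀))] / (k_2−k_d).
Here k_2−k_d = 1.709 d⁻¹ and 1 − D₀(k_2−k_d)/(k_d L₀) = 1 − 2.44×1.709/(0.381×39.8) = 0.7250, so
t_c = ln(5.486 × 0.7250) / 1.709 = 1.381 / 1.709 = 0.8078 d.
L(t_c) = L₀ e^(−k_d t_c) = 39.8 × 0.7351 = 29.26 mg/L, and at the critical point k_2 D_c = k_d L, so D_c = (0.381/2.09) × 29.26 = 5.333 mg/L.
x_c = v t_c = 0.825 m/s × 0.8078 d × 86400 s/d = 57580 m ≈ 57.6 km.

t_c ≈ 0.808 d; D_c ≈ 5.33 mg/L; x_c ≈ 57.6 km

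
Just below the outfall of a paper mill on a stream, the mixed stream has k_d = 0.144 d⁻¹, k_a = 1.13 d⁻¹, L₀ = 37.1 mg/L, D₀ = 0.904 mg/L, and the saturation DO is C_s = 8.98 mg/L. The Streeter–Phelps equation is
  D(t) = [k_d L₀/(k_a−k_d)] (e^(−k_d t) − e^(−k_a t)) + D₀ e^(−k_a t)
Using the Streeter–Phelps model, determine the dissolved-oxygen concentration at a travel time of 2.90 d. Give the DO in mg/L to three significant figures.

DO ≈ 5.58 mg/L

k_d L₀/(k_a−k_d) = 0.144×37.1/(1.13−0.144) = 5.342/0.9860 = 5.418 mg/L.
e^(−k_d t) = e^(−0.144×2.900) = 0.6586; e^(−k_a t) = e^(−1.13×2.900) = 0.03774.
D = 5.418 × (0.6586 − 0.03774) + 0.904 × 0.03774 = 3.364 + 0.03412 = 3.398 mg/L.
DO = C_s − D = 8.98 − 3.398 = 5.582 mg/L.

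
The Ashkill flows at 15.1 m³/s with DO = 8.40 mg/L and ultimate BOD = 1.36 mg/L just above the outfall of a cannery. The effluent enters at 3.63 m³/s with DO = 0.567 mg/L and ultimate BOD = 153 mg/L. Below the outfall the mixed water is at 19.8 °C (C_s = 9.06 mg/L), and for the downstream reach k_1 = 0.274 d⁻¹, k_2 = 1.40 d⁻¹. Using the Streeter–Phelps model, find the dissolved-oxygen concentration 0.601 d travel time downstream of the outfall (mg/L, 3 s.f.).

DO ≈ 5.00 mg/L

Mixed DO = (15.1×8.40 + 3.63×0.567)/(15.1+3.63) = 128.9/18.73 = 6.882 mg/L.
Mixed L₀ = (15.1×1.36 + 3.63×153)/(18.73) = 575.9/18.73 = 30.75 mg/L.
Initial deficit D₀ = C_s − DO₀ = 9.06 − 6.882 = 2.178 mg/L.
D(0.601) = [0.274×30.75/(1.40−0.274)](e^(−0.274×0.601) − e^(−1.40×0.601)) + 2.178 e^(−1.40×0.601)
= 7.482 × (0.8482 − 0.4311) + 2.178 × 0.4311 = 4.060 mg/L.
DO = 9.06 − 4.060 = 5.000 mg/L.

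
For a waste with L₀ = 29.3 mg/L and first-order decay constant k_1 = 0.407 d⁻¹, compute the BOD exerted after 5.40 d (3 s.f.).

y_t = L₀(1 − e^(−k_1 t)) = 29.3 × (1 − e^(−0.407×5.40))
= 29.3 × (1 − 0.1110) = 29.3 × 0.8890 = 26.05 mg/L.

y ≈ 26.0 mg/L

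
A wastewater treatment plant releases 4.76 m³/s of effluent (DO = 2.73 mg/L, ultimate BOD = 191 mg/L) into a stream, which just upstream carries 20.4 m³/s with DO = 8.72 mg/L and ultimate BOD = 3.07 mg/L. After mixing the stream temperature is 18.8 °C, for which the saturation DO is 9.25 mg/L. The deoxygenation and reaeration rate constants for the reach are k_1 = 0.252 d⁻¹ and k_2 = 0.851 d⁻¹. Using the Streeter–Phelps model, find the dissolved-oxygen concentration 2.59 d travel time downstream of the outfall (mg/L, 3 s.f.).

DO ≈ 2.40 mg/L

Mixed DO = (20.4×8.72 + 4.76×2.73)/(20.4+4.76) = 190.9/25.16 = 7.587 mg/L.
Mixed L₀ = (20.4×3.07 + 4.76×191)/(25.16) = 971.8/25.16 = 38.62 mg/L.
Initial deficit D₀ = C_s − DO₀ = 9.25 − 7.587 = 1.663 mg/L.
D(2.59) = [0.252×38.62/(0.851−0.252)](e^(−0.252×2.59) − e^(−0.851×2.59)) + 1.663 e^(−0.851×2.59)
= 16.25 × (0.5206 − 0.1104) + 1.663 × 0.1104 = 6.851 mg/L.
DO = 9.25 − 6.851 = 2.399 mg/L.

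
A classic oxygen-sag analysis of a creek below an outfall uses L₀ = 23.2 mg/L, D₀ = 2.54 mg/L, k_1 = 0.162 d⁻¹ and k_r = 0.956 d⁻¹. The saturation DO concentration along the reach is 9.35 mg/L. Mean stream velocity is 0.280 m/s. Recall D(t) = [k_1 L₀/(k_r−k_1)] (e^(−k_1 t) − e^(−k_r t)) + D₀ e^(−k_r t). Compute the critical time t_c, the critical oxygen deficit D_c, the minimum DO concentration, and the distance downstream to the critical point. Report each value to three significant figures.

At the critical point dD/dt = 0, so k_1 L₀ e^(−k_1 t) = k_r D. Substituting D(t) from the Streeter–Phelps equation and solving for t gives
t_c = ln[(k_r/k_1)(1 − D₀(k_r−k_1)/(k_1 L₀))] / (k_r−k_1).
Here k_r−k_1 = 0.7940 d⁻¹ and 1 − D₀(k_r−k_1)/(k_1 L₀) = 1 − 2.54×0.7940/(0.162×23.2) = 0.4634, so
t_c = ln(5.901 × 0.4634) / 0.7940 = 1.006 / 0.7940 = 1.267 d.
L(t_c) = L₀ e^(−k_1 t_c) = 23.2 × 0.8144 = 18.90 mg/L, and at the critical point k_r D_c = k_1 L, so D_c = (0.162/0.956) × 18.90 = 3.202 mg/L.
Minimum DO = C_s − D_c = 9.35 − 3.202 = 6.148 mg/L.
x_c = v t_c = 0.280 m/s × 1.267 d × 86400 s/d = 30650 m ≈ 30.7 km.

t_c ≈ 1.27 d; D_c ≈ 3.20 mg/L; min DO ≈ 6.15 mg/L; x_c ≈ 30.7 km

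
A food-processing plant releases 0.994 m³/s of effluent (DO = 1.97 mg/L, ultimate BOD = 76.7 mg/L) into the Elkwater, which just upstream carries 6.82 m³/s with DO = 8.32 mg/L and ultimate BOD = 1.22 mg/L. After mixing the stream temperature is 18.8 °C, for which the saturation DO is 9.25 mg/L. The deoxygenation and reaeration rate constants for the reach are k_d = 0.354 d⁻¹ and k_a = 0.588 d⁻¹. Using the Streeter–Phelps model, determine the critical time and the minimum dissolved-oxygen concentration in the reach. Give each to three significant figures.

Mixed DO = (6.82×8.32 + 0.994×1.97)/(6.82+0.994) = 58.70/7.814 = 7.512 mg/L.
Mixed L₀ = (6.82×1.22 + 0.994×76.7)/(7.814) = 84.56/7.814 = 10.82 mg/L.
Initial deficit D₀ = C_s − DO₀ = 9.25 − 7.512 = 1.738 mg/L.
t_c = (1/0.2340) ln[(0.588/0.354)(1 − 1.738×0.2340/(0.354×10.82))] = 4.274 × ln(1.485) = 1.689 d.
D_c = (0.354/0.588) × 10.82 × e^(−0.354×1.689) = 0.6020 × 10.82 × 0.5500 = 3.583 mg/L.
Minimum DO = 9.25 − 3.583 = 5.667 mg/L.

t_c ≈ 1.69 d; minimum DO ≈ 5.67 mg/L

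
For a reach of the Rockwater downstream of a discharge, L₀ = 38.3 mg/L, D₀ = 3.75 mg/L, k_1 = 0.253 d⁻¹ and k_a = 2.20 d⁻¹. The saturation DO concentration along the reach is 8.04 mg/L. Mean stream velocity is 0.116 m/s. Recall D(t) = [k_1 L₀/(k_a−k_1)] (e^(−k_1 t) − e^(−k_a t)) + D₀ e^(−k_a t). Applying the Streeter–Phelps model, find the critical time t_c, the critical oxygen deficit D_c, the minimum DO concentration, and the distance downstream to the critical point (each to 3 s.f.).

t_c ≈ 0.392 d; D_c ≈ 3.99 mg/L; min DO ≈ 4.05 mg/L; x_c ≈ 3.92 km

At the critical point dD/dt = 0, so k_1 L₀ e^(−k_1 t) = k_a D. Substituting D(t) from the Streeter–Phelps equation and solving for t gives
t_c = ln[(k_a/k_1)(1 − D₀(k_a−k_1)/(k_1 L₀))] / (k_a−k_1).
Here k_a−k_1 = 1.947 d⁻¹ and 1 − D₀(k_a−k_1)/(k_1 L₀) = 1 − 3.75×1.947/(0.253×38.3) = 0.2465, so
t_c = ln(8.696 × 0.2465) / 1.947 = 0.7625 / 1.947 = 0.3916 d.
L(t_c) = L₀ e^(−k_1 t_c) = 38.3 × 0.9057 = 34.69 mg/L, and at the critical point k_a D_c = k_1 L, so D_c = (0.253/2.20) × 34.69 = 3.989 mg/L.
Minimum DO = C_s − D_c = 8.04 − 3.989 = 4.051 mg/L.
x_c = v t_c = 0.116 m/s × 0.3916 d × 86400 s/d = 3925 m ≈ 3.92 km.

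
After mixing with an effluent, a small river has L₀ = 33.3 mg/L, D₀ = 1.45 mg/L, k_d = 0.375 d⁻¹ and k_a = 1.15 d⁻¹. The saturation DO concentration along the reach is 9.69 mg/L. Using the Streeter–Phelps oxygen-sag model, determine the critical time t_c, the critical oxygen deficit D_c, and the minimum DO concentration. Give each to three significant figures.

t_c = [1/(k_a−k_d)] ln[(k_a/k_d)(1 − D₀(k_a−k_d)/(k_d L₀))]
= [1/(1.15−0.375)] ln[(1.15/0.375)(1 − 1.45×0.7750/(0.375×33.3))]
= (1/0.7750) ln[3.067 × 0.9100] = 1.290 × ln(2.791) = 1.290 × 1.026 = 1.324 d.
L(t_c) = L₀ e^(−k_d t_c) = 33.3 × 0.6086 = 20.27 mg/L, and at the critical point k_a D_c = k_d L, so D_c = (0.375/1.15) × 20.27 = 6.609 mg/L.
Minimum DO = C_s − D_c = 9.69 − 6.609 = 3.081 mg/L.

t_c ≈ 1.32 d; D_c ≈ 6.61 mg/L; min DO ≈ 3.08 mg/L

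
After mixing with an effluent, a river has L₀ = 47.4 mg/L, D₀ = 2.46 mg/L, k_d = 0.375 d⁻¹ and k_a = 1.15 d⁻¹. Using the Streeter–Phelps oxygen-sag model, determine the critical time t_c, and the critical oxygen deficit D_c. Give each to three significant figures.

At the critical point dD/dt = 0, so k_d L₀ e^(−k_d t) = k_a D. Substituting D(t) from the Streeter–Phelps equation and solving for t gives
t_c = ln[(k_a/k_d)(1 − D₀(k_a−k_d)/(k_d L₀))] / (k_a−k_d).
Here k_a−k_d = 0.7750 d⁻¹ and 1 − D₀(k_a−k_d)/(k_d L₀) = 1 − 2.46×0.7750/(0.375×47.4) = 0.8927, so
t_c = ln(3.067 × 0.8927) / 0.7750 = 1.007 / 0.7750 = 1.300 d.
D_c = (k_d/k_a) L₀ e^(−k_d t_c) = (0.375/1.15) × 47.4 × e^(−0.375×1.300) = 0.3261 × 47.4 × 0.6143 = 9.494 mg/L.

t_c ≈ 1.30 d; D_c ≈ 9.49 mg/L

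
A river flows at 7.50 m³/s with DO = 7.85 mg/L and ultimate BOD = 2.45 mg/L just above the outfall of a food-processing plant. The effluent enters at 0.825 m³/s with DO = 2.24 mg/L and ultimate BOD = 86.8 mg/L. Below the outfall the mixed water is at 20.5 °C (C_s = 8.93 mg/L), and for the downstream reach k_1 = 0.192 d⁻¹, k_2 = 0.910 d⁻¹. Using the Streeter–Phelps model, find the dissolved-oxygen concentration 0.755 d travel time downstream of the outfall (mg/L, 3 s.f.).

DO ≈ 7.06 mg/L

Mixed DO = (7.50×7.85 + 0.825×2.24)/(7.50+0.825) = 60.72/8.325 = 7.294 mg/L.
Mixed L₀ = (7.50×2.45 + 0.825×86.8)/(8.325) = 89.98/8.325 = 10.81 mg/L.
Initial deficit D₀ = C_s − DO₀ = 8.93 − 7.294 = 1.636 mg/L.
D(0.755) = [0.192×10.81/(0.910−0.192)](e^(−0.192×0.755) − e^(−0.910×0.755)) + 1.636 e^(−0.910×0.755)
= 2.890 × (0.8651 − 0.5031) + 1.636 × 0.5031 = 1.869 mg/L.
DO = 8.93 − 1.869 = 7.061 mg/L.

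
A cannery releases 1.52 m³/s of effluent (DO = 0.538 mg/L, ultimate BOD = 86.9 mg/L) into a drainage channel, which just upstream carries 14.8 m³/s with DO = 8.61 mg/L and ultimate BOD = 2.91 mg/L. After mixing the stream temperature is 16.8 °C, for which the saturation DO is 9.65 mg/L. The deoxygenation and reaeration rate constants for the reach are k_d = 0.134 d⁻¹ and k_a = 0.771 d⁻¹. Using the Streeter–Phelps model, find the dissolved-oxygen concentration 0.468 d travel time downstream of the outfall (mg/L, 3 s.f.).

Mixed DO = (14.8×8.61 + 1.52×0.538)/(14.8+1.52) = 128.2/16.32 = 7.858 mg/L.
Mixed L₀ = (14.8×2.91 + 1.52×86.9)/(16.32) = 175.2/16.32 = 10.73 mg/L.
Initial deficit D₀ = C_s − DO₀ = 9.65 − 7.858 = 1.792 mg/L.
D(0.468) = [0.134×10.73/(0.771−0.134)](e^(−0.134×0.468) − e^(−0.771×0.468)) + 1.792 e^(−0.771×0.468)
= 2.258 × (0.9392 − 0.6971) + 1.792 × 0.6971 = 1.796 mg/L.
DO = 9.65 − 1.796 = 7.854 mg/L.

DO ≈ 7.85 mg/L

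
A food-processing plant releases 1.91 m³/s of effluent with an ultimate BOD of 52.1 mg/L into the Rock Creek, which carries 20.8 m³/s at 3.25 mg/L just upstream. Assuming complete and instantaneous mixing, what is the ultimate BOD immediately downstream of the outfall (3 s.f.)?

Flow-weighted mixing: C = (Q_r C_r + Q_w C_w)/(Q_r + Q_w)
= (20.8×3.25 + 1.91×52.1)/(20.8 + 1.91) = 167.1/22.71 = 7.358 mg/L.

7.36 mg/L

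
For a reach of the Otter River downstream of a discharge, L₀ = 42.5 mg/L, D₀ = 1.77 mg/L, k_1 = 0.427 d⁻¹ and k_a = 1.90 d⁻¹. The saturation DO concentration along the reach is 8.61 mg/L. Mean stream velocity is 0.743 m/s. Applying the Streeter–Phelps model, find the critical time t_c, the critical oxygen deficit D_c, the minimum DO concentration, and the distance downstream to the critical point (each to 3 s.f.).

t_c ≈ 0.908 d; D_c ≈ 6.48 mg/L; min DO ≈ 2.13 mg/L; x_c ≈ 58.3 km

At the critical point dD/dt = 0, so k_1 L₀ e^(−k_1 t) = k_a D. Substituting D(t) from the Streeter–Phelps equation and solving for t gives
t_c = ln[(k_a/k_1)(1 − D₀(k_a−k_1)/(k_1 L₀))] / (k_a−k_1).
Here k_a−k_1 = 1.473 d⁻¹ and 1 − D₀(k_a−k_1)/(k_1 L₀) = 1 − 1.77×1.473/(0.427×42.5) = 0.8563, so
t_c = ln(4.450 × 0.8563) / 1.473 = 1.338 / 1.473 = 0.9082 d.
L(t_c) = L₀ e^(−k_1 t_c) = 42.5 × 0.6786 = 28.84 mg/L, and at the critical point k_a D_c = k_1 L, so D_c = (0.427/1.90) × 28.84 = 6.481 mg/L.
Minimum DO = C_s − D_c = 8.61 − 6.481 = 2.129 mg/L.
x_c = v t_c = 0.743 m/s × 0.9082 d × 86400 s/d = 58300 m ≈ 58.3 km.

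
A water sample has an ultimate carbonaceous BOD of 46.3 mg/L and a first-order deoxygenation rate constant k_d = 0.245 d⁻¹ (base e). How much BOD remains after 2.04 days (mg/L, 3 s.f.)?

L_t = L₀ e^(−k_d t) = 46.3 × e^(−0.245×2.04) = 46.3 × 0.6067 = 28.09 mg/L.

L ≈ 28.1 mg/L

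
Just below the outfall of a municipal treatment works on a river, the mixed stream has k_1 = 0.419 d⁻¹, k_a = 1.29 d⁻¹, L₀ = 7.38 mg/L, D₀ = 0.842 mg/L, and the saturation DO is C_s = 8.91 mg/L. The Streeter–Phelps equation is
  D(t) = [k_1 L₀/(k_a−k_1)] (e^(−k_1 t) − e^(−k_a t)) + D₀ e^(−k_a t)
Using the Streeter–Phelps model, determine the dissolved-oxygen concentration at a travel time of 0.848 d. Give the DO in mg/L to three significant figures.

DO ≈ 7.33 mg/L

k_1 L₀/(k_a−k_1) = 0.419×7.38/(1.29−0.419) = 3.092/0.8710 = 3.550 mg/L.
e^(−k_1 t) = e^(−0.419×0.8480) = 0.7010; e^(−k_a t) = e^(−1.29×0.8480) = 0.3349.
D = 3.550 × (0.7010 − 0.3349) + 0.842 × 0.3349 = 1.300 + 0.2820 = 1.582 mg/L.
DO = C_s − D = 8.91 − 1.582 = 7.328 mg/L.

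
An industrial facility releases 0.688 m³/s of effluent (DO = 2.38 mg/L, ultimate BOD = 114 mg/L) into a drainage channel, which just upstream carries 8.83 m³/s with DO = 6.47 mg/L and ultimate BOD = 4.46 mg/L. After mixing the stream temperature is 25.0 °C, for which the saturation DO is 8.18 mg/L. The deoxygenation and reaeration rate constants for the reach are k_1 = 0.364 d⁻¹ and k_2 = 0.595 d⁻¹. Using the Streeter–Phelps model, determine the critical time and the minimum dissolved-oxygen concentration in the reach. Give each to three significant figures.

Mixed DO = (8.83×6.47 + 0.688×2.38)/(8.83+0.688) = 58.77/9.518 = 6.174 mg/L.
Mixed L₀ = (8.83×4.46 + 0.688×114)/(9.518) = 117.8/9.518 = 12.38 mg/L.
Initial deficit D₀ = C_s − DO₀ = 8.18 − 6.174 = 2.006 mg/L.
t_c = (1/0.2310) ln[(0.595/0.364)(1 − 2.006×0.2310/(0.364×12.38))] = 4.329 × ln(1.467) = 1.658 d.
D_c = (0.364/0.595) × 12.38 × e^(−0.364×1.658) = 0.6118 × 12.38 × 0.5470 = 4.142 mg/L.
Minimum DO = 8.18 − 4.142 = 4.038 mg/L.

t_c ≈ 1.66 d; minimum DO ≈ 4.04 mg/L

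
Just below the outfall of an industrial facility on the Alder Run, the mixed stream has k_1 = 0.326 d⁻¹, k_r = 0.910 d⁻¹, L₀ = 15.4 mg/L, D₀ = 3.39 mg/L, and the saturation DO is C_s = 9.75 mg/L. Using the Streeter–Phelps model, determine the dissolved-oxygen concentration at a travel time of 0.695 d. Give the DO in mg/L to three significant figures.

DO ≈ 5.66 mg/L

k_1 L₀/(k_r−k_1) = 0.326×15.4/(0.910−0.326) = 5.020/0.5840 = 8.597 mg/L.
e^(−k_1 t) = e^(−0.326×0.6950) = 0.7973; e^(−k_r t) = e^(−0.910×0.6950) = 0.5313.
D = 8.597 × (0.7973 − 0.5313) + 3.39 × 0.5313 = 2.286 + 1.801 = 4.088 mg/L.
DO = C_s − D = 9.75 − 4.088 = 5.662 mg/L.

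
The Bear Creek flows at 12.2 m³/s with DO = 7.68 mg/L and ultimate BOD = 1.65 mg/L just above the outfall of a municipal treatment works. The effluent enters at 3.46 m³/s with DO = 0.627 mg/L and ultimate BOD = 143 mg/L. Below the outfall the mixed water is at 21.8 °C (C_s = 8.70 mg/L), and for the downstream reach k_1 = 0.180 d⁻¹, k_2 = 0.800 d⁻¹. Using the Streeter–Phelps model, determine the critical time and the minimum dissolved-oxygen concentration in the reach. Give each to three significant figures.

Mixed DO = (12.2×7.68 + 3.46×0.627)/(12.2+3.46) = 95.87/15.66 = 6.122 mg/L.
Mixed L₀ = (12.2×1.65 + 3.46×143)/(15.66) = 514.9/15.66 = 32.88 mg/L.
Initial deficit D₀ = C_s − DO₀ = 8.70 − 6.122 = 2.578 mg/L.
t_c = (1/0.6200) ln[(0.800/0.180)(1 − 2.578×0.6200/(0.180×32.88))] = 1.613 × ln(3.244) = 1.898 d.
D_c = (0.180/0.800) × 32.88 × e^(−0.180×1.898) = 0.2250 × 32.88 × 0.7106 = 5.257 mg/L.
Minimum DO = 8.70 − 5.257 = 3.443 mg/L.

t_c ≈ 1.90 d; minimum DO ≈ 3.44 mg/L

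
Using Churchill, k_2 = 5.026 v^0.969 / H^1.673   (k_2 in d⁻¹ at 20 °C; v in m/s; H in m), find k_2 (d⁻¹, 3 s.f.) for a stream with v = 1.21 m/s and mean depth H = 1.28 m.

k_2 = 5.026 × 1.21^0.969 / 1.28^1.673 = 5.026 × 1.203 / 1.511 = 4.000 d⁻¹.

k_2 ≈ 4.00 d⁻¹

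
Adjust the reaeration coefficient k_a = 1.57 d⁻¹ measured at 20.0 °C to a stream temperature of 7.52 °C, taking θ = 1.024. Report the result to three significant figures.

k_a(T₂) = k_a(T₁) · θ^(T₂−T₁) = 1.57 × 1.024^(7.52−20.0)
= 1.57 × 1.024^-12.5 = 1.57 × 0.7438 = 1.168 d⁻¹.

k_a ≈ 1.17 d⁻¹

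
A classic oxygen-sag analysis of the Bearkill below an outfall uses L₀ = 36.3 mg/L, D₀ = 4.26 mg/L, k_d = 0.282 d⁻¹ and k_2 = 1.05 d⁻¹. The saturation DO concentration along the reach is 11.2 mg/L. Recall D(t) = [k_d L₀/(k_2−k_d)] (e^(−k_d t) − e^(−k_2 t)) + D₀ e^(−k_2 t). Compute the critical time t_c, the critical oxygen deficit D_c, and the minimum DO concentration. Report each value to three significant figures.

With k_2/k_d = 3.723 and 1 − D₀(k_2−k_d)/(k_d L₀) = 0.6804,
t_c = ln(3.723 × 0.6804) / (1.05 − 0.282) = ln(2.533) / 0.7680 = 0.9296/0.7680 = 1.210 d.
D_c = (k_d/k_2) L₀ e^(−k_d t_c) = (0.282/1.05) × 36.3 × e^(−0.282×1.210) = 0.2686 × 36.3 × 0.7108 = 6.930 mg/L.
Minimum DO = C_s − D_c = 11.2 − 6.930 = 4.270 mg/L.

t_c ≈ 1.21 d; D_c ≈ 6.93 mg/L; min DO ≈ 4.27 mg/L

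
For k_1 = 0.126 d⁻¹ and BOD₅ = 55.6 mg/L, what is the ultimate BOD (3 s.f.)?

BOD₅ = L₀(1 − e^(−5k_1)) ⇒ L₀ = BOD₅ / (1 − e^(−5×0.126))
= 55.6 / (1 − 0.5326) = 55.6 / 0.4674 = 119.0 mg/L.

L₀ ≈ 119 mg/L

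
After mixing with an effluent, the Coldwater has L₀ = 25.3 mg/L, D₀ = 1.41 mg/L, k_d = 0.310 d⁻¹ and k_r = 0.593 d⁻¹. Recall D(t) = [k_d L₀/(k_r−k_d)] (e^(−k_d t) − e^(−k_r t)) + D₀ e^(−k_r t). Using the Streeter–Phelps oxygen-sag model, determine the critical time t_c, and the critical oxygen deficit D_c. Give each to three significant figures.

t_c ≈ 2.11 d; D_c ≈ 6.88 mg/L

t_c = [1/(k_r−k_d)] ln[(k_r/k_d)(1 − D₀(k_r−k_d)/(k_d L₀))]
= [1/(0.593−0.310)] ln[(0.593/0.310)(1 − 1.41×0.2830/(0.310×25.3))]
= (1/0.2830) ln[1.913 × 0.9491] = 3.534 × ln(1.816) = 3.534 × 0.5964 = 2.107 d.
L(t_c) = L₀ e^(−k_d t_c) = 25.3 × 0.5203 = 13.16 mg/L, and at the critical point k_r D_c = k_d L, so D_c = (0.310/0.593) × 13.16 = 6.882 mg/L.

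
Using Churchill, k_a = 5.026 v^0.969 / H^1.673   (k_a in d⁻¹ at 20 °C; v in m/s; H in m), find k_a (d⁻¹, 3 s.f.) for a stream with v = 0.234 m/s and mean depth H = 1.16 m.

k_a ≈ 0.960 d⁻¹

k_a = 5.026 × 0.234^0.969 / 1.16^1.673 = 5.026 × 0.2448 / 1.282 = 0.9597 d⁻¹.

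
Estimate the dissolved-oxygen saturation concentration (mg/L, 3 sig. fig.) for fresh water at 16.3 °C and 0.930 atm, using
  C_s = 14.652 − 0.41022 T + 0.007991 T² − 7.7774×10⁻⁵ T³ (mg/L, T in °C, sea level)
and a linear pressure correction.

C_s ≈ 9.07 mg/L

At sea level: C_s = 14.652 − 0.41022×16.3 + 0.007991×16.3² − 7.7774×10⁻⁵×16.3³ = 9.752 mg/L.
Pressure correction: C_s' = 9.752 × 0.930 = 9.069 mg/L.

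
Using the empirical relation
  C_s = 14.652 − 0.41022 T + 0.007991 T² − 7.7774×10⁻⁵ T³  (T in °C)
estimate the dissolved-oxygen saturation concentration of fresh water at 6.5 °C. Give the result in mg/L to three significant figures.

C_s = 14.652 − 0.41022×6.5 + 0.007991×6.5² − 7.7774×10⁻⁵×6.5³ = 12.30 mg/L.

C_s ≈ 12.3 mg/L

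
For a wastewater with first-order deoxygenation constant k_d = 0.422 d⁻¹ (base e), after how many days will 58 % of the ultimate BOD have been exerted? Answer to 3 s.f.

t ≈ 2.06 d

y/L₀ = 1 − e^(−k_d t) = 0.58 ⇒ e^(−k_d t) = 0.420
t = −ln(0.420) / 0.422 = 0.8675 / 0.422 = 2.056 d.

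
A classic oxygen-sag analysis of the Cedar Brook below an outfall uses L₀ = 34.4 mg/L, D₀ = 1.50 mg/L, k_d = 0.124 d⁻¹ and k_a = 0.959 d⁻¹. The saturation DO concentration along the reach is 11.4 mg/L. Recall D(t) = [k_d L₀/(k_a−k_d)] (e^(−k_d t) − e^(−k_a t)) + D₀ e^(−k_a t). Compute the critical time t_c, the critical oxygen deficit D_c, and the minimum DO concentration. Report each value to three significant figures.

t_c ≈ 2.03 d; D_c ≈ 3.46 mg/L; min DO ≈ 7.94 mg/L

At the critical point dD/dt = 0, so k_d L₀ e^(−k_d t) = k_a D. Substituting D(t) from the Streeter–Phelps equation and solving for t gives
t_c = ln[(k_a/k_d)(1 − D₀(k_a−k_d)/(k_d L₀))] / (k_a−k_d).
Here k_a−k_d = 0.8350 d⁻¹ and 1 − D₀(k_a−k_d)/(k_d L₀) = 1 − 1.50×0.8350/(0.124×34.4) = 0.7064, so
t_c = ln(7.734 × 0.7064) / 0.8350 = 1.698 / 0.8350 = 2.034 d.
D_c = (k_d/k_a) L₀ e^(−k_d t_c) = (0.124/0.959) × 34.4 × e^(−0.124×2.034) = 0.1293 × 34.4 × 0.7771 = 3.457 mg/L.
Minimum DO = C_s − D_c = 11.4 − 3.457 = 7.943 mg/L.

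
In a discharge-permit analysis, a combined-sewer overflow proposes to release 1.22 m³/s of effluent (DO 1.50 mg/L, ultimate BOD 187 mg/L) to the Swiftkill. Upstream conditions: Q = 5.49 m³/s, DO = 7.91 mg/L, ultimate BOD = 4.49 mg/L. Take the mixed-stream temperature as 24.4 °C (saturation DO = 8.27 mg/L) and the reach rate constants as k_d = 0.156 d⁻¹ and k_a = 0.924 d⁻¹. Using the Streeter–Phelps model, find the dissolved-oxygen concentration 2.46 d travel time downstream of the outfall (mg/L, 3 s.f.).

DO ≈ 3.69 mg/L

Mixed DO = (5.49×7.91 + 1.22×1.50)/(5.49+1.22) = 45.26/6.710 = 6.745 mg/L.
Mixed L₀ = (5.49×4.49 + 1.22×187)/(6.710) = 252.8/6.710 = 37.67 mg/L.
Initial deficit D₀ = C_s − DO₀ = 8.27 − 6.745 = 1.525 mg/L.
D(2.46) = [0.156×37.67/(0.924−0.156)](e^(−0.156×2.46) − e^(−0.924×2.46)) + 1.525 e^(−0.924×2.46)
= 7.652 × (0.6813 − 0.1030) + 1.525 × 0.1030 = 4.583 mg/L.
DO = 8.27 − 4.583 = 3.687 mg/L.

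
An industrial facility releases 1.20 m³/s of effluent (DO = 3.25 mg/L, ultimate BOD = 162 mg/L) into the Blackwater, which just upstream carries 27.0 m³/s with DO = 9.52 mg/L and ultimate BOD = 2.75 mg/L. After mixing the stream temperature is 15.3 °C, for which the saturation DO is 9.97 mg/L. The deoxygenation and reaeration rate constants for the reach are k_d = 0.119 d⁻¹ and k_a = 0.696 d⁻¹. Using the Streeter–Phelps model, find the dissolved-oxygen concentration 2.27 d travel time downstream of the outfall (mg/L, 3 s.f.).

DO ≈ 8.73 mg/L

Mixed DO = (27.0×9.52 + 1.20×3.25)/(27.0+1.20) = 260.9/28.20 = 9.253 mg/L.
Mixed L₀ = (27.0×2.75 + 1.20×162)/(28.20) = 268.6/28.20 = 9.527 mg/L.
Initial deficit D₀ = C_s − DO₀ = 9.97 − 9.253 = 0.7168 mg/L.
D(2.27) = [0.119×9.527/(0.696−0.119)](e^(−0.119×2.27) − e^(−0.696×2.27)) + 0.7168 e^(−0.696×2.27)
= 1.965 × (0.7633 − 0.2060) + 0.7168 × 0.2060 = 1.243 mg/L.
DO = 9.97 − 1.243 = 8.727 mg/L.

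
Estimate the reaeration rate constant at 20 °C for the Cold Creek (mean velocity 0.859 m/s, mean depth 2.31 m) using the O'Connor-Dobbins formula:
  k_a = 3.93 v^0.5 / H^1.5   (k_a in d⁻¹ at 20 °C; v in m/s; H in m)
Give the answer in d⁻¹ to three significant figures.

k_a = 3.93 × 0.859^0.5 / 2.31^1.5 = 3.93 × 0.9268 / 3.511 = 1.037 d⁻¹.

k_a ≈ 1.04 d⁻¹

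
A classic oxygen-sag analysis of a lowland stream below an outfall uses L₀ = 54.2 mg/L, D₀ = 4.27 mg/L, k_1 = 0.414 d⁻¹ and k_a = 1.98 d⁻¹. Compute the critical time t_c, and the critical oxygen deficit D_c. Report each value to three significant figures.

t_c = [1/(k_a−k_1)] ln[(k_a/k_1)(1 − D₀(k_a−k_1)/(k_1 L₀))]
= [1/(1.98−0.414)] ln[(1.98/0.414)(1 − 4.27×1.566/(0.414×54.2))]
= (1/1.566) ln[4.783 × 0.7020] = 0.6386 × ln(3.357) = 0.6386 × 1.211 = 0.7734 d.
D_c = (k_1/k_a) L₀ e^(−k_1 t_c) = (0.414/1.98) × 54.2 × e^(−0.414×0.7734) = 0.2091 × 54.2 × 0.7260 = 8.228 mg/L.

t_c ≈ 0.773 d; D_c ≈ 8.23 mg/L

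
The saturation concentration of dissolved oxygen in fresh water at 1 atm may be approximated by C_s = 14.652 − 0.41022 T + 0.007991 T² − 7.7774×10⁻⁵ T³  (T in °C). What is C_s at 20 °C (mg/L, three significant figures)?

C_s ≈ 9.02 mg/L

C_s = 14.652 − 0.41022×20 + 0.007991×20² − 7.7774×10⁻⁵×20³ = 9.022 mg/L.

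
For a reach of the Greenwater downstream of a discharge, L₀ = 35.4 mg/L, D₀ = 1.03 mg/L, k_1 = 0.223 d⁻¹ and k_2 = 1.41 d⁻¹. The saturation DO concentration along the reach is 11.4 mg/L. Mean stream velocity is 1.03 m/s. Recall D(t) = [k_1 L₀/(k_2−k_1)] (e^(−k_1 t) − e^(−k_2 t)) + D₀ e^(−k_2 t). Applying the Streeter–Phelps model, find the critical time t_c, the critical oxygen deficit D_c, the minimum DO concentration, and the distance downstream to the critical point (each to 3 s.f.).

t_c = [1/(k_2−k_1)] ln[(k_2/k_1)(1 − D₀(k_2−k_1)/(k_1 L₀))]
= [1/(1.41−0.223)] ln[(1.41/0.223)(1 − 1.03×1.187/(0.223×35.4))]
= (1/1.187) ln[6.323 × 0.8451] = 0.8425 × ln(5.344) = 0.8425 × 1.676 = 1.412 d.
L(t_c) = L₀ e^(−k_1 t_c) = 35.4 × 0.7299 = 25.84 mg/L, and at the critical point k_2 D_c = k_1 L, so D_c = (0.223/1.41) × 25.84 = 4.087 mg/L.
Minimum DO = C_s − D_c = 11.4 − 4.087 = 7.313 mg/L.
x_c = v t_c = 1.03 m/s × 1.412 d × 86400 s/d = 125600 m ≈ 126 km.

t_c ≈ 1.41 d; D_c ≈ 4.09 mg/L; min DO ≈ 7.31 mg/L; x_c ≈ 126 km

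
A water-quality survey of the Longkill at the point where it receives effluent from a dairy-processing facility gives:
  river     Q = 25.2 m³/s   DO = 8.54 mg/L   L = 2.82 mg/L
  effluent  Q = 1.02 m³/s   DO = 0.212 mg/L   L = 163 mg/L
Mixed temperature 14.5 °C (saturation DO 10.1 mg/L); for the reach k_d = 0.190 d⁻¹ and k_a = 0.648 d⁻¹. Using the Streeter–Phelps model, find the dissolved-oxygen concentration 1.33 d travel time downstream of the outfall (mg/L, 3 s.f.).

Mixed DO = (25.2×8.54 + 1.02×0.212)/(25.2+1.02) = 215.4/26.22 = 8.216 mg/L.
Mixed L₀ = (25.2×2.82 + 1.02×163)/(26.22) = 237.3/26.22 = 9.051 mg/L.
Initial deficit D₀ = C_s − DO₀ = 10.1 − 8.216 = 1.884 mg/L.
D(1.33) = [0.190×9.051/(0.648−0.190)](e^(−0.190×1.33) − e^(−0.648×1.33)) + 1.884 e^(−0.648×1.33)
= 3.755 × (0.7767 − 0.4224) + 1.884 × 0.4224 = 2.126 mg/L.
DO = 10.1 − 2.126 = 7.974 mg/L.

DO ≈ 7.97 mg/L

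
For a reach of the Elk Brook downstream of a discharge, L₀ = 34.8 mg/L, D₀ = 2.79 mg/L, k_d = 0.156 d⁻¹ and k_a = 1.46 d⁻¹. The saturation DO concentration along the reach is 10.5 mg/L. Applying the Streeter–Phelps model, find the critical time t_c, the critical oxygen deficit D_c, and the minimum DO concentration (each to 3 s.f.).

t_c ≈ 0.864 d; D_c ≈ 3.25 mg/L; min DO ≈ 7.25 mg/L

At the critical point dD/dt = 0, so k_d L₀ e^(−k_d t) = k_a D. Substituting D(t) from the Streeter–Phelps equation and solving for t gives
t_c = ln[(k_a/k_d)(1 − D₀(k_a−k_d)/(k_d L₀))] / (k_a−k_d).
Here k_a−k_d = 1.304 d⁻¹ and 1 − D₀(k_a−k_d)/(k_d L₀) = 1 − 2.79×1.304/(0.156×34.8) = 0.3298, so
t_c = ln(9.359 × 0.3298) / 1.304 = 1.127 / 1.304 = 0.8644 d.
L(t_c) = L₀ e^(−k_d t_c) = 34.8 × 0.8738 = 30.41 mg/L, and at the critical point k_a D_c = k_d L, so D_c = (0.156/1.46) × 30.41 = 3.249 mg/L.
Minimum DO = C_s − D_c = 10.5 − 3.249 = 7.251 mg/L.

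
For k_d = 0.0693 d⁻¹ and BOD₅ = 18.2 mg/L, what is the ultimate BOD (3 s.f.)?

BOD₅ = L₀(1 − e^(−5k_d)) ⇒ L₀ = BOD₅ / (1 − e^(−5×0.0693))
= 18.2 / (1 − 0.7072) = 18.2 / 0.2928 = 62.15 mg/L.

L₀ ≈ 62.1 mg/L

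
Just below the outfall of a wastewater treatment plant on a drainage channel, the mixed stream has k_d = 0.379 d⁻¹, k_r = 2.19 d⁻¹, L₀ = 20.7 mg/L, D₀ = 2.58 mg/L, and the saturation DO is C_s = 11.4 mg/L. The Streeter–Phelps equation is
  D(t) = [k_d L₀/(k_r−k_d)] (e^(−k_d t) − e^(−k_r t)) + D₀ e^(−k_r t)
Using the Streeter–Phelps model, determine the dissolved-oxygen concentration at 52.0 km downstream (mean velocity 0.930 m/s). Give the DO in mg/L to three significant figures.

DO ≈ 8.43 mg/L

Travel time t = x/v = 52.0 km / (0.930 m/s) = 52000 m / 0.930 m/s = 55910 s = 0.6472 d.
k_d L₀/(k_r−k_d) = 0.379×20.7/(2.19−0.379) = 7.845/1.811 = 4.332 mg/L.
e^(−k_d t) = e^(−0.379×0.6472) = 0.7825; e^(−k_r t) = e^(−2.19×0.6472) = 0.2424.
D = 4.332 × (0.7825 − 0.2424) + 2.58 × 0.2424 = 2.340 + 0.6253 = 2.965 mg/L.
DO = C_s − D = 11.4 − 2.965 = 8.435 mg/L.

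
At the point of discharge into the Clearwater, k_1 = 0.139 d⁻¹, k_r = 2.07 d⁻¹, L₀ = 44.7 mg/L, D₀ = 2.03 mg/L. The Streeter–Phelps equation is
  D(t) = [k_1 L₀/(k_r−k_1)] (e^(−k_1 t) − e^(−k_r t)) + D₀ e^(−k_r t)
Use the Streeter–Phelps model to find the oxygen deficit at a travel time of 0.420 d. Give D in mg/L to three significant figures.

D ≈ 2.54 mg/L

k_1 L₀/(k_r−k_1) = 0.139×44.7/(2.07−0.139) = 6.213/1.931 = 3.218 mg/L.
e^(−k_1 t) = e^(−0.139×0.4200) = 0.9433; e^(−k_r t) = e^(−2.07×0.4200) = 0.4192.
D = 3.218 × (0.9433 − 0.4192) + 2.03 × 0.4192 = 1.686 + 0.8510 = 2.537 mg/L.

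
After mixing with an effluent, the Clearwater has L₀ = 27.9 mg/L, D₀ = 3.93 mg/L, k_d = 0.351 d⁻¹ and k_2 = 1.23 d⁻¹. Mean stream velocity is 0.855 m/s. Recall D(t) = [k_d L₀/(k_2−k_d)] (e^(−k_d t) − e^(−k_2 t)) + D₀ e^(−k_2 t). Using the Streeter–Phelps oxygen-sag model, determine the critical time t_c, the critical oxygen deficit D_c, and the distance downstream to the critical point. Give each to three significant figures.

At the critical point dD/dt = 0, so k_d L₀ e^(−k_d t) = k_2 D. Substituting D(t) from the Streeter–Phelps equation and solving for t gives
t_c = ln[(k_2/k_d)(1 − D₀(k_2−k_d)/(k_d L₀))] / (k_2−k_d).
Here k_2−k_d = 0.8790 d⁻¹ and 1 − D₀(k_2−k_d)/(k_d L₀) = 1 − 3.93×0.8790/(0.351×27.9) = 0.6472, so
t_c = ln(3.504 × 0.6472) / 0.8790 = 0.8190 / 0.8790 = 0.9317 d.
L(t_c) = L₀ e^(−k_d t_c) = 27.9 × 0.7211 = 20.12 mg/L, and at the critical point k_2 D_c = k_d L, so D_c = (0.351/1.23) × 20.12 = 5.741 mg/L.
x_c = v t_c = 0.855 m/s × 0.9317 d × 86400 s/d = 68830 m ≈ 68.8 km.

t_c ≈ 0.932 d; D_c ≈ 5.74 mg/L; x_c ≈ 68.8 km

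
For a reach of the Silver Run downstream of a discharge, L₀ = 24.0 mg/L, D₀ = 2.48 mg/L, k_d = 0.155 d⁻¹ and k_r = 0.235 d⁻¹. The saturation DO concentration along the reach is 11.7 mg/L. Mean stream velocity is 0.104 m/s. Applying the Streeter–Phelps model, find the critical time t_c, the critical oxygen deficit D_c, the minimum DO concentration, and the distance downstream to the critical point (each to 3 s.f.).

t_c = [1/(k_r−k_d)] ln[(k_r/k_d)(1 − D₀(k_r−k_d)/(k_d L₀))]
= [1/(0.235−0.155)] ln[(0.235/0.155)(1 − 2.48×0.08000/(0.155×24.0))]
= (1/0.08000) ln[1.516 × 0.9467] = 12.50 × ln(1.435) = 12.50 × 0.3614 = 4.517 d.
D_c = (k_d/k_r) L₀ e^(−k_d t_c) = (0.155/0.235) × 24.0 × e^(−0.155×4.517) = 0.6596 × 24.0 × 0.4965 = 7.860 mg/L.
Minimum DO = C_s − D_c = 11.7 − 7.860 = 3.840 mg/L.
x_c = v t_c = 0.104 m/s × 4.517 d × 86400 s/d = 40590 m ≈ 40.6 km.

t_c ≈ 4.52 d; D_c ≈ 7.86 mg/L; min DO ≈ 3.84 mg/L; x_c ≈ 40.6 km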